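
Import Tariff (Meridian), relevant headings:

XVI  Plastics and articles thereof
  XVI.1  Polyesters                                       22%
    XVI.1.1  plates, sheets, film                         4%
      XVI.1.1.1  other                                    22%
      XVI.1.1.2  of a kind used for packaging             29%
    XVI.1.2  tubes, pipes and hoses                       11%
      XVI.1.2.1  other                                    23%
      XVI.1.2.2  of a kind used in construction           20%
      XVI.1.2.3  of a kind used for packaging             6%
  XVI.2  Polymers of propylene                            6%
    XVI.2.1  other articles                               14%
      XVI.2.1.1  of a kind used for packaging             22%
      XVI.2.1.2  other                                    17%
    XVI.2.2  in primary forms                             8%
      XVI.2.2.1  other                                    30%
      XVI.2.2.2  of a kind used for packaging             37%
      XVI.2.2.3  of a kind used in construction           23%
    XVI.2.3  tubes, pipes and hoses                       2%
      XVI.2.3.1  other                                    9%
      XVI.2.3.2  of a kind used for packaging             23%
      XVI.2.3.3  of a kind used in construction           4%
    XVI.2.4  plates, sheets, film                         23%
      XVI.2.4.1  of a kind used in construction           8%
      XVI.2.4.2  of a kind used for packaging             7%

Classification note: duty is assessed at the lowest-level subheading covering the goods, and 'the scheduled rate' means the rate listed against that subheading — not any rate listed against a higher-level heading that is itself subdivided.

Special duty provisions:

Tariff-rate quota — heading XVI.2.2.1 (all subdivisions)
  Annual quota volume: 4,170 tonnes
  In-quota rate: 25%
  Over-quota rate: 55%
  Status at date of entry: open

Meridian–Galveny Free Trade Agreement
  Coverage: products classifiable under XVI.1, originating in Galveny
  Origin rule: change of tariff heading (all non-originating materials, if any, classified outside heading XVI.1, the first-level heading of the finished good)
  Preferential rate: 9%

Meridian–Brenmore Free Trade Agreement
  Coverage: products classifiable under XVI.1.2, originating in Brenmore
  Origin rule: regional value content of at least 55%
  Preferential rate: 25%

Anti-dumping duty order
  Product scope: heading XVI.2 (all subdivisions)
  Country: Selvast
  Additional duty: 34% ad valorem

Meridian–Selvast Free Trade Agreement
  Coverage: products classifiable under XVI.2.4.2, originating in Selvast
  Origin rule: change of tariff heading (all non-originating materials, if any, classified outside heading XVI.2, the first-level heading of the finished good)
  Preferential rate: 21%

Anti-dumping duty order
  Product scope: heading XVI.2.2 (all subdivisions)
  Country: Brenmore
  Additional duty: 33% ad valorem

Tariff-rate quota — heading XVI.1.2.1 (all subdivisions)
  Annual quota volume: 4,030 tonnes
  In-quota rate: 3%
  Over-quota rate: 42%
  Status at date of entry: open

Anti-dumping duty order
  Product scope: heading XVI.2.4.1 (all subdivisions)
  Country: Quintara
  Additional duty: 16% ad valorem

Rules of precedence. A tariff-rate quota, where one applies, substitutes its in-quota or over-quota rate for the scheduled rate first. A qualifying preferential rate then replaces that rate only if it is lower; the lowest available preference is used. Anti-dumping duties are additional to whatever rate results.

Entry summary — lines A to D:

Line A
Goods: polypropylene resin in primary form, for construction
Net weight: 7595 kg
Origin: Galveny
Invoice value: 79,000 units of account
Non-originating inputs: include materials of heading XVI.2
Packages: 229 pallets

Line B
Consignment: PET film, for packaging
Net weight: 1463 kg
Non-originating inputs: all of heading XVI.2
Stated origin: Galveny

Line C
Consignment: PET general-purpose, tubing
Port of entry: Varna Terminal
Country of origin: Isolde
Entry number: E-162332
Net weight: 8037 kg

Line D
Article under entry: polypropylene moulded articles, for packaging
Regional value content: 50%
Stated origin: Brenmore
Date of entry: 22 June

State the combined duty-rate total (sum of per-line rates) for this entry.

Line A: polypropylene → XVI.2; resin in primary form → XVI.2.2; for construction → XVI.2.2.3. Scheduled 23%. Galveny agreement on XVI.1: XVI.2.2.3 not covered. → 23%.
Line B: PET → XVI.1; film → XVI.1.1; for packaging → XVI.1.1.2. Scheduled 29%. Galveny agreement on XVI.1: CTH met → 9% available; preferential 9%. → 9%.
Line C: PET → XVI.1; tubing → XVI.1.2; general-purpose → XVI.1.2.1. Scheduled 23%. quota on XVI.1.2.1 open → in-quota 3%. → 3%.
Line D: polypropylene → XVI.2; moulded articles → XVI.2.1; for packaging → XVI.2.1.1. Scheduled 22%. Brenmore agreement on XVI.1.2: XVI.2.1.1 not covered. → 22%.
Sum: 23% + 9% + 3% + 22% = 57%.

57%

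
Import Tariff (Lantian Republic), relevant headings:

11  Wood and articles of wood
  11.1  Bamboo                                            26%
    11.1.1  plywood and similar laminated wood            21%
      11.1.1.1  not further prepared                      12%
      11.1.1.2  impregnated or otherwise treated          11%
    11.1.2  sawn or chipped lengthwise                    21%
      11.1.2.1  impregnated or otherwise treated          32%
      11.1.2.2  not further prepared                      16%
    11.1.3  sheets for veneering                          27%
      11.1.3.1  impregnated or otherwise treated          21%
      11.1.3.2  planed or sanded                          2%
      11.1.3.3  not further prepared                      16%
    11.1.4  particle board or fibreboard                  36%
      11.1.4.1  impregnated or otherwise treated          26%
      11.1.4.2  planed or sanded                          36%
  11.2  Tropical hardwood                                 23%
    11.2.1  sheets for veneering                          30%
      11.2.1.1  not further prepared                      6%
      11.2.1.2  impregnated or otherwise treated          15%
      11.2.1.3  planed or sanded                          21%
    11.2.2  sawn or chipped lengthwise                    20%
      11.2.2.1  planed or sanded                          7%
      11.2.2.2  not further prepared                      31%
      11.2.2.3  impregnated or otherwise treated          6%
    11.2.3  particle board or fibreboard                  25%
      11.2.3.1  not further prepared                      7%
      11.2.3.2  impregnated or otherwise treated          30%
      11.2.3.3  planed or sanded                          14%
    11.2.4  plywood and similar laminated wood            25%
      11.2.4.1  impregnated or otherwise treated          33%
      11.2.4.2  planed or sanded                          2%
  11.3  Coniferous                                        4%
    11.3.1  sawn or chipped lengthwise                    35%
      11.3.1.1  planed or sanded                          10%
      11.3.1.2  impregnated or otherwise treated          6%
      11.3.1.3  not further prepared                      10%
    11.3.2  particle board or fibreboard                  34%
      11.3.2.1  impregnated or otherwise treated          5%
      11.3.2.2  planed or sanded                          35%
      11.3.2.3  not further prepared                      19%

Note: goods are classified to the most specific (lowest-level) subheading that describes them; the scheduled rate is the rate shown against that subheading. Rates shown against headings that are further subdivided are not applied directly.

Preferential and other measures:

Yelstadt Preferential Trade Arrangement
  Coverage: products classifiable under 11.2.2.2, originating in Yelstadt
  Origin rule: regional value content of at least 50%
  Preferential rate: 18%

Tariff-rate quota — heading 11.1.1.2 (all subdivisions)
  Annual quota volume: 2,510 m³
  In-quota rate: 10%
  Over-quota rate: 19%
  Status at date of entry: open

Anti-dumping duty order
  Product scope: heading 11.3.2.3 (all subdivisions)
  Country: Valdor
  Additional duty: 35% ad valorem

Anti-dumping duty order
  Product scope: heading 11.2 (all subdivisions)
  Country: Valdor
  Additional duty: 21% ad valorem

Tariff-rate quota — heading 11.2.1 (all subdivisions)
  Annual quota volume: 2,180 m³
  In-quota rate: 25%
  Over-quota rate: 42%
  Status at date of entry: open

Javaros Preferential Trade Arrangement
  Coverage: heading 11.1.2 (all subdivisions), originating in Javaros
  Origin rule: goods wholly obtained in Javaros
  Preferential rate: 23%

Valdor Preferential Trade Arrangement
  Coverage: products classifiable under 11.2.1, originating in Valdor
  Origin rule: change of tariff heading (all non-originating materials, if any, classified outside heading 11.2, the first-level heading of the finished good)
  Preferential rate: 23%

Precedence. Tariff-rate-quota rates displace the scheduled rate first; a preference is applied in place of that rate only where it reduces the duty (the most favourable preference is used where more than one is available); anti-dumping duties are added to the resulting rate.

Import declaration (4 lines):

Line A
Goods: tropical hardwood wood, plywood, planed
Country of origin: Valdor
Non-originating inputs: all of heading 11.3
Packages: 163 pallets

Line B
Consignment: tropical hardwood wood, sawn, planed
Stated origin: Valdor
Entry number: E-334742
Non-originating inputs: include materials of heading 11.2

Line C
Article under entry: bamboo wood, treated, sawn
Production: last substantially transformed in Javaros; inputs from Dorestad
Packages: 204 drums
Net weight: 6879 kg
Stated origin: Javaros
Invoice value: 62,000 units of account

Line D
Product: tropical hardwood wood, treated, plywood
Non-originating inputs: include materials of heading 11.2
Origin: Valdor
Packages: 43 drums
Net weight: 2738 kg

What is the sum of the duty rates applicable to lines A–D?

137%

Line A: tropical hardwood → 11.2; plywood → 11.2.4; planed → 11.2.4.2. Scheduled 2%. Valdor agreement on 11.2.1: 11.2.4.2 not covered; anti-dumping (Valdor, 11.2): +21%; total 2% + 21% = 23%. → 23%.
Line B: tropical hardwood → 11.2; sawn → 11.2.2; planed → 11.2.2.1. Scheduled 7%. Valdor agreement on 11.2.1: 11.2.2.1 not covered; anti-dumping (Valdor, 11.2): +21%; total 7% + 21% = 28%. → 28%.
Line C: bamboo → 11.1; sawn → 11.1.2; treated → 11.1.2.1. Scheduled 32%. Javaros agreement on 11.1.2: not wholly obtained. → 32%.
Line D: tropical hardwood → 11.2; plywood → 11.2.4; treated → 11.2.4.1. Scheduled 33%. Valdor agreement on 11.2.1: 11.2.4.1 not covered; anti-dumping (Valdor, 11.2): +21%; total 33% + 21% = 54%. → 54%.
Sum: 23% + 28% + 32% + 54% = 137%.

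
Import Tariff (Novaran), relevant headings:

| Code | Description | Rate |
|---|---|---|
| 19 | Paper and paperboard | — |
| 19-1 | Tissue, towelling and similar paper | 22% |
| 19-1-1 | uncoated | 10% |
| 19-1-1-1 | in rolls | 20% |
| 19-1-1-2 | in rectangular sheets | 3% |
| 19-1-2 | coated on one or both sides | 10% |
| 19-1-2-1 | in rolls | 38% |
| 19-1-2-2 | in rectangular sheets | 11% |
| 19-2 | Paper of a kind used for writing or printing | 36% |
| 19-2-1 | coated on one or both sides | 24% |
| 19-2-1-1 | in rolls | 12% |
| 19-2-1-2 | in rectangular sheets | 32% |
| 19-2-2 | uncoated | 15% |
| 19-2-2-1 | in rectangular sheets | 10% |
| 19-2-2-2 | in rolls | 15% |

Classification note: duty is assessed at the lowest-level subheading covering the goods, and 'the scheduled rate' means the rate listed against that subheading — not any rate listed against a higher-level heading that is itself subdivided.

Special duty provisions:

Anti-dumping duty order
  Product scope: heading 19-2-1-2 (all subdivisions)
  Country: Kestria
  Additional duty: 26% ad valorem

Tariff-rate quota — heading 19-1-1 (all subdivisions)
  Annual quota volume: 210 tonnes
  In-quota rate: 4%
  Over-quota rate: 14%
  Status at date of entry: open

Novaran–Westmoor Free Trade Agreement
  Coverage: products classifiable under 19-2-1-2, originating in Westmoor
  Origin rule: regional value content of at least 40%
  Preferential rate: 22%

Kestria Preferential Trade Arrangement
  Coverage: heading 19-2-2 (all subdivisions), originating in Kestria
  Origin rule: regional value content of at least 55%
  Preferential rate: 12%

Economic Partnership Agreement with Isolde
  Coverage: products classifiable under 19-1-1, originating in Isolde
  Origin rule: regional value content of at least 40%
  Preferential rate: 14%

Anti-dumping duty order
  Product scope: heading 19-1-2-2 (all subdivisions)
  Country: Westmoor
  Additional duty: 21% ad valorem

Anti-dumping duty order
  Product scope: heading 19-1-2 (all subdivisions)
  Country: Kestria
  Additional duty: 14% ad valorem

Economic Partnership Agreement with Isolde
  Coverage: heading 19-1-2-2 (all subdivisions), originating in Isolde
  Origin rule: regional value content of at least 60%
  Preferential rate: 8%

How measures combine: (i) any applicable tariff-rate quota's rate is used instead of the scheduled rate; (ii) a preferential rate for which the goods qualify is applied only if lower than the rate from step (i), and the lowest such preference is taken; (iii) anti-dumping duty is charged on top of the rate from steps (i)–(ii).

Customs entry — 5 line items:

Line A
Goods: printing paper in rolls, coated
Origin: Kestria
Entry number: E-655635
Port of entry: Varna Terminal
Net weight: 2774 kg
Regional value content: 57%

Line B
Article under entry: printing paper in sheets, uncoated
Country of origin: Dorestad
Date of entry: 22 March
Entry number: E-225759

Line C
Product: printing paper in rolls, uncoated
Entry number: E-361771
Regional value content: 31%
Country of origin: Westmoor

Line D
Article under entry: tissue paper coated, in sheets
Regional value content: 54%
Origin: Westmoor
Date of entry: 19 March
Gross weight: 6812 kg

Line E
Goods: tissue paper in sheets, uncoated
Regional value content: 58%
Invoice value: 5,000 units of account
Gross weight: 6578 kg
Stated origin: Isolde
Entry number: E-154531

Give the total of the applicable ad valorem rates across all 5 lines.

Line A: printing paper → 19-2; coated → 19-2-1; in rolls → 19-2-1-1. Scheduled 12%. Kestria agreement on 19-2-2: 19-2-1-1 not covered. → 12%.
Line B: printing paper → 19-2; uncoated → 19-2-2; in sheets → 19-2-2-1. Scheduled 10%. No special measure applies. → 10%.
Line C: printing paper → 19-2; uncoated → 19-2-2; in rolls → 19-2-2-2. Scheduled 15%. Westmoor agreement on 19-2-1-2: 19-2-2-2 not covered. → 15%.
Line D: tissue paper → 19-1; coated → 19-1-2; in sheets → 19-1-2-2. Scheduled 11%. Westmoor agreement on 19-2-1-2: 19-1-2-2 not covered; anti-dumping (Westmoor, 19-1-2-2): +21%; total 11% + 21% = 32%. → 32%.
Line E: tissue paper → 19-1; uncoated → 19-1-1; in sheets → 19-1-1-2. Scheduled 3%. quota on 19-1-1 open → in-quota 4%; Isolde agreement on 19-1-1: RVC ≥ 40% → 14% available; Isolde agreement on 19-1-2-2: 19-1-1-2 not covered; preference 14% not lower than 4% → no reduction. → 4%.
Sum: 12% + 10% + 15% + 32% + 4% = 73%.

73%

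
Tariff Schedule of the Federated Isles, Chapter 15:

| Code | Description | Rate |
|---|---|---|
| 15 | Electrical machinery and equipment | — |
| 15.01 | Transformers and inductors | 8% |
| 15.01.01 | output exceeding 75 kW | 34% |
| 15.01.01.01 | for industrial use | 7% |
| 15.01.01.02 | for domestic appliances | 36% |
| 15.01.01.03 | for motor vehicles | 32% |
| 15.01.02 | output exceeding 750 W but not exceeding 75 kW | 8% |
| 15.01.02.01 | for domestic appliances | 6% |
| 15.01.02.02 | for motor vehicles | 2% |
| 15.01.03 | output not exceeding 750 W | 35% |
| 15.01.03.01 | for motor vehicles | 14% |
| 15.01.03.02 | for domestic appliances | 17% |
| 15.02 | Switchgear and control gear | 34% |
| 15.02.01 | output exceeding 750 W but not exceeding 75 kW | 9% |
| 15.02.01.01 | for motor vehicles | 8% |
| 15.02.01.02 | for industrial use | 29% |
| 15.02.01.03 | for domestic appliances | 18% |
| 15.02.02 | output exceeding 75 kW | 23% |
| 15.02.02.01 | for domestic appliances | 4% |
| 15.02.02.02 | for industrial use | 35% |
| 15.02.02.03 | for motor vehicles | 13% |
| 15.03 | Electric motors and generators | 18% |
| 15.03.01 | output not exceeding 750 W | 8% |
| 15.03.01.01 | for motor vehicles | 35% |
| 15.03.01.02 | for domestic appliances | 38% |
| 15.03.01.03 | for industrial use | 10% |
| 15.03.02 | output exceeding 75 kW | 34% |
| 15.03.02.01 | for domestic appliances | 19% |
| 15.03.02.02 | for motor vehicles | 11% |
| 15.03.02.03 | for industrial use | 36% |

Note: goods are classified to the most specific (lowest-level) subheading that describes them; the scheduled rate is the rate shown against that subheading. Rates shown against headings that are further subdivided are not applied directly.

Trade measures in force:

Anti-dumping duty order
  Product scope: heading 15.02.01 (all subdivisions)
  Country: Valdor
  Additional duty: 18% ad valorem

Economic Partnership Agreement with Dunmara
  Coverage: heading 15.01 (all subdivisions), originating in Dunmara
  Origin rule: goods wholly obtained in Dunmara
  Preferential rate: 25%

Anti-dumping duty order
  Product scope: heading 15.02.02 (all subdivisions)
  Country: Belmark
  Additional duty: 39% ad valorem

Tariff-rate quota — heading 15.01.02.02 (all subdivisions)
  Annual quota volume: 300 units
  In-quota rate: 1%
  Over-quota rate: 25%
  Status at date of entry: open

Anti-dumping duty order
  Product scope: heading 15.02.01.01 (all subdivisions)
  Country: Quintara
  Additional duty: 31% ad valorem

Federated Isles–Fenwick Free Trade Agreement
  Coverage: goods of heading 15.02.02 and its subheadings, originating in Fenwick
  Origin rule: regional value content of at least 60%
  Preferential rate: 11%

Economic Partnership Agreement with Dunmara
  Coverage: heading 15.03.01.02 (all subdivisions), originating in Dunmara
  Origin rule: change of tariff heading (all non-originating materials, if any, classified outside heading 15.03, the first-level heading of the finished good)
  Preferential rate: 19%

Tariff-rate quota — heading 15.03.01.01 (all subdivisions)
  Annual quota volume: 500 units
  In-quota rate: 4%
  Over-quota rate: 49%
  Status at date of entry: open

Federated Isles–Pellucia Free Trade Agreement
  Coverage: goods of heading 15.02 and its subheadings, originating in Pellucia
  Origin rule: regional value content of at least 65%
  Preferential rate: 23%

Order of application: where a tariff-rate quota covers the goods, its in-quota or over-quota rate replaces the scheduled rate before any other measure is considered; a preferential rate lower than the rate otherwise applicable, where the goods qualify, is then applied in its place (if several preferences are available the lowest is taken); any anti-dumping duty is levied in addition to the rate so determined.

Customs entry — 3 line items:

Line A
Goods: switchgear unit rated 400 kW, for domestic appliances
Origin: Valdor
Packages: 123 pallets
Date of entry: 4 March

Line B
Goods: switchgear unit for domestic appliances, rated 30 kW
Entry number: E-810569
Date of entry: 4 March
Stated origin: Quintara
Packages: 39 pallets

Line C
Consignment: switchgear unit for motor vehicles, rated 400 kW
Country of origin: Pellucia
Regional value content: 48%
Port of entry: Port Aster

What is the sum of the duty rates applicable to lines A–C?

Line A: switchgear unit → 15.02; rated 400 kW → 15.02.02; for domestic appliances → 15.02.02.01. Scheduled 4%. No special measure applies. → 4%.
Line B: switchgear unit → 15.02; rated 30 kW → 15.02.01; for domestic appliances → 15.02.01.03. Scheduled 18%. No special measure applies. → 18%.
Line C: switchgear unit → 15.02; rated 400 kW → 15.02.02; for motor vehicles → 15.02.02.03. Scheduled 13%. Pellucia agreement on 15.02: RVC < 65%. → 13%.
Sum: 4% + 18% + 13% = 35%.

35%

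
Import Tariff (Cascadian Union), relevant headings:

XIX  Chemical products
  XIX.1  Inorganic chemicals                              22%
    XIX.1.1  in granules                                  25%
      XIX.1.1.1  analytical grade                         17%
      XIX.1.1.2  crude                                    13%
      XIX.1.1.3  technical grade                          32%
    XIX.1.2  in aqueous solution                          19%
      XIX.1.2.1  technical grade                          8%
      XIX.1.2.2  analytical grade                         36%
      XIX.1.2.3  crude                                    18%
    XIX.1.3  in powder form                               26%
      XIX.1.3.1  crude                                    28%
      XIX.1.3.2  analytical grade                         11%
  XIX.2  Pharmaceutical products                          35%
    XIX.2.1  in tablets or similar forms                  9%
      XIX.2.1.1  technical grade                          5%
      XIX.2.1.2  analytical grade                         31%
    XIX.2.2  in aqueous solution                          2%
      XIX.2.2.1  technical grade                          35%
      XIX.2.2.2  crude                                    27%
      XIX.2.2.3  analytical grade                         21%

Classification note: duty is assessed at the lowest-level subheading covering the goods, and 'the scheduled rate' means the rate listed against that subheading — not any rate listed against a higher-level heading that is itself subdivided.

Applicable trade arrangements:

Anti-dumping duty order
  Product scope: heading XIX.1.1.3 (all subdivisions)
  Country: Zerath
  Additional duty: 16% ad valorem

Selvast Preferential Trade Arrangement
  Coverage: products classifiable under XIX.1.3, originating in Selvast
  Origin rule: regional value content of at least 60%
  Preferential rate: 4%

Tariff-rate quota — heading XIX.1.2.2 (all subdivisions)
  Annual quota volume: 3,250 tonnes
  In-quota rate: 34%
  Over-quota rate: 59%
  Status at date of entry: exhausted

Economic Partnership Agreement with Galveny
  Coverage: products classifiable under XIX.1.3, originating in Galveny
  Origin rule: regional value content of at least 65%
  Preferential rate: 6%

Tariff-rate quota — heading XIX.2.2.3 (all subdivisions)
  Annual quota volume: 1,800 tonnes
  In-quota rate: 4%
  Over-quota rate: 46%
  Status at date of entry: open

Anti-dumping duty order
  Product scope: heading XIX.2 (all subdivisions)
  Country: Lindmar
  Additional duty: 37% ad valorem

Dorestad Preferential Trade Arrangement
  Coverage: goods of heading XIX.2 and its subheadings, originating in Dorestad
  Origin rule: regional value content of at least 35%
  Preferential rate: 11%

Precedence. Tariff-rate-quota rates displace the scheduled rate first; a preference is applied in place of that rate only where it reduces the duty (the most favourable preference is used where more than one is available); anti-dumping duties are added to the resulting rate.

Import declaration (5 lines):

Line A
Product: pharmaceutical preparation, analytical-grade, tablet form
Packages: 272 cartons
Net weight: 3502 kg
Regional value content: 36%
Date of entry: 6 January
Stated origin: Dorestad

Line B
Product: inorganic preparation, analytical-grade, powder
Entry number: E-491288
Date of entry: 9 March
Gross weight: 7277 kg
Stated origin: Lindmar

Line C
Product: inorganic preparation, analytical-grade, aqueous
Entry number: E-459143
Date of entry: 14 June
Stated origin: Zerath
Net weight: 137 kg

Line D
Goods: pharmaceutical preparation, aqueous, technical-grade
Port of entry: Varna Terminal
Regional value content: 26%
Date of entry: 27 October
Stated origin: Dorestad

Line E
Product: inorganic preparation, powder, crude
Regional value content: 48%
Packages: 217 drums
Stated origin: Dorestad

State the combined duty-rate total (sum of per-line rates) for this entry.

Line A: pharmaceutical → XIX.2; tablet form → XIX.2.1; analytical-grade → XIX.2.1.2. Scheduled 31%. Dorestad agreement on XIX.2: RVC ≥ 35% → 11% available; preferential 11%. → 11%.
Line B: inorganic → XIX.1; powder → XIX.1.3; analytical-grade → XIX.1.3.2. Scheduled 11%. No special measure applies. → 11%.
Line C: inorganic → XIX.1; aqueous → XIX.1.2; analytical-grade → XIX.1.2.2. Scheduled 36%. quota on XIX.1.2.2 exhausted → over-quota 59%. → 59%.
Line D: pharmaceutical → XIX.2; aqueous → XIX.2.2; technical-grade → XIX.2.2.1. Scheduled 35%. Dorestad agreement on XIX.2: RVC < 35%. → 35%.
Line E: inorganic → XIX.1; powder → XIX.1.3; crude → XIX.1.3.1. Scheduled 28%. Dorestad agreement on XIX.2: XIX.1.3.1 not covered. → 28%.
Sum: 11% + 11% + 59% + 35% + 28% = 144%.

144%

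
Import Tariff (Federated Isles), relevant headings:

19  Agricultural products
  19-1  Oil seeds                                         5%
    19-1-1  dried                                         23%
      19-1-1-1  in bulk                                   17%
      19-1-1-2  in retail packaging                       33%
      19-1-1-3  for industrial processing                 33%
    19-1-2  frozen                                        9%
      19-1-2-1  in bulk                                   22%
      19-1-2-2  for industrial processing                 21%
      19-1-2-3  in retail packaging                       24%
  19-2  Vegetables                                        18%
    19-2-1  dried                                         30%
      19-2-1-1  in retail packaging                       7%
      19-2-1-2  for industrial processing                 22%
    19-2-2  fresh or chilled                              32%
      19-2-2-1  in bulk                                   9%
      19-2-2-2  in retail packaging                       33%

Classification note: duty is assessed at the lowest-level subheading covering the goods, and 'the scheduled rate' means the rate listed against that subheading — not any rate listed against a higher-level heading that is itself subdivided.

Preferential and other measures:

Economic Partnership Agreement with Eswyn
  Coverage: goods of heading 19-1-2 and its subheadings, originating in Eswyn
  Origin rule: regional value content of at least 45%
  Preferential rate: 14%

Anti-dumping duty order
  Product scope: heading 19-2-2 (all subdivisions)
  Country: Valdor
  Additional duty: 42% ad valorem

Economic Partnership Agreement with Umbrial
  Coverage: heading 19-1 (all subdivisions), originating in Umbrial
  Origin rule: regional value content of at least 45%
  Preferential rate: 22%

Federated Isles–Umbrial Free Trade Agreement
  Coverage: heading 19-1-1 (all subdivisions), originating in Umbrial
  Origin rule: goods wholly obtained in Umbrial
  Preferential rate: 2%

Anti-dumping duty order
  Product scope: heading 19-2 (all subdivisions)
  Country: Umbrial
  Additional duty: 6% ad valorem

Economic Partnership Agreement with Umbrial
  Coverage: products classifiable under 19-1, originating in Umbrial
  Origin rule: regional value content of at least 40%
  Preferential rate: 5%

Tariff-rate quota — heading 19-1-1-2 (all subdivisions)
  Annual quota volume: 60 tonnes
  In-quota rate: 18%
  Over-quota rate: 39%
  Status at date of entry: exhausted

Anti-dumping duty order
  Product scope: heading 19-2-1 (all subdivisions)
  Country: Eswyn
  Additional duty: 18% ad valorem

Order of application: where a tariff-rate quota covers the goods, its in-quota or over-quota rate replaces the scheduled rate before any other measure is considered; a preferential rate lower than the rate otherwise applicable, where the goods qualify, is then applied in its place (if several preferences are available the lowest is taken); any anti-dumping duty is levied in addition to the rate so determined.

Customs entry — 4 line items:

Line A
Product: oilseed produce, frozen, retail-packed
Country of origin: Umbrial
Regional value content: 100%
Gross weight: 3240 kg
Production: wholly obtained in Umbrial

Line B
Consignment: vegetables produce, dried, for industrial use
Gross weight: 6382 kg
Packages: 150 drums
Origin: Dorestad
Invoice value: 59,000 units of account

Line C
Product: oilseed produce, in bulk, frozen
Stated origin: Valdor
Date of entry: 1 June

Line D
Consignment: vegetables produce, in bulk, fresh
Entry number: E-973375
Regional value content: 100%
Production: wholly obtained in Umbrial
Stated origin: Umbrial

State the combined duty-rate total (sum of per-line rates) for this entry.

Line A: oilseed → 19-1; frozen → 19-1-2; retail-packed → 19-1-2-3. Scheduled 24%. Umbrial agreement on 19-1: RVC ≥ 45% → 22% available; Umbrial agreement on 19-1-1: 19-1-2-3 not covered; Umbrial agreement on 19-1: RVC ≥ 40% → 5% available; preferential 5%. → 5%.
Line B: vegetables → 19-2; dried → 19-2-1; for industrial use → 19-2-1-2. Scheduled 22%. No special measure applies. → 22%.
Line C: oilseed → 19-1; frozen → 19-1-2; in bulk → 19-1-2-1. Scheduled 22%. No special measure applies. → 22%.
Line D: vegetables → 19-2; fresh → 19-2-2; in bulk → 19-2-2-1. Scheduled 9%. Umbrial agreement on 19-1: 19-2-2-1 not covered; Umbrial agreement on 19-1-1: 19-2-2-1 not covered; Umbrial agreement on 19-1: 19-2-2-1 not covered; anti-dumping (Umbrial, 19-2): +6%; total 9% + 6% = 15%. → 15%.
Sum: 5% + 22% + 22% + 15% = 64%.

64%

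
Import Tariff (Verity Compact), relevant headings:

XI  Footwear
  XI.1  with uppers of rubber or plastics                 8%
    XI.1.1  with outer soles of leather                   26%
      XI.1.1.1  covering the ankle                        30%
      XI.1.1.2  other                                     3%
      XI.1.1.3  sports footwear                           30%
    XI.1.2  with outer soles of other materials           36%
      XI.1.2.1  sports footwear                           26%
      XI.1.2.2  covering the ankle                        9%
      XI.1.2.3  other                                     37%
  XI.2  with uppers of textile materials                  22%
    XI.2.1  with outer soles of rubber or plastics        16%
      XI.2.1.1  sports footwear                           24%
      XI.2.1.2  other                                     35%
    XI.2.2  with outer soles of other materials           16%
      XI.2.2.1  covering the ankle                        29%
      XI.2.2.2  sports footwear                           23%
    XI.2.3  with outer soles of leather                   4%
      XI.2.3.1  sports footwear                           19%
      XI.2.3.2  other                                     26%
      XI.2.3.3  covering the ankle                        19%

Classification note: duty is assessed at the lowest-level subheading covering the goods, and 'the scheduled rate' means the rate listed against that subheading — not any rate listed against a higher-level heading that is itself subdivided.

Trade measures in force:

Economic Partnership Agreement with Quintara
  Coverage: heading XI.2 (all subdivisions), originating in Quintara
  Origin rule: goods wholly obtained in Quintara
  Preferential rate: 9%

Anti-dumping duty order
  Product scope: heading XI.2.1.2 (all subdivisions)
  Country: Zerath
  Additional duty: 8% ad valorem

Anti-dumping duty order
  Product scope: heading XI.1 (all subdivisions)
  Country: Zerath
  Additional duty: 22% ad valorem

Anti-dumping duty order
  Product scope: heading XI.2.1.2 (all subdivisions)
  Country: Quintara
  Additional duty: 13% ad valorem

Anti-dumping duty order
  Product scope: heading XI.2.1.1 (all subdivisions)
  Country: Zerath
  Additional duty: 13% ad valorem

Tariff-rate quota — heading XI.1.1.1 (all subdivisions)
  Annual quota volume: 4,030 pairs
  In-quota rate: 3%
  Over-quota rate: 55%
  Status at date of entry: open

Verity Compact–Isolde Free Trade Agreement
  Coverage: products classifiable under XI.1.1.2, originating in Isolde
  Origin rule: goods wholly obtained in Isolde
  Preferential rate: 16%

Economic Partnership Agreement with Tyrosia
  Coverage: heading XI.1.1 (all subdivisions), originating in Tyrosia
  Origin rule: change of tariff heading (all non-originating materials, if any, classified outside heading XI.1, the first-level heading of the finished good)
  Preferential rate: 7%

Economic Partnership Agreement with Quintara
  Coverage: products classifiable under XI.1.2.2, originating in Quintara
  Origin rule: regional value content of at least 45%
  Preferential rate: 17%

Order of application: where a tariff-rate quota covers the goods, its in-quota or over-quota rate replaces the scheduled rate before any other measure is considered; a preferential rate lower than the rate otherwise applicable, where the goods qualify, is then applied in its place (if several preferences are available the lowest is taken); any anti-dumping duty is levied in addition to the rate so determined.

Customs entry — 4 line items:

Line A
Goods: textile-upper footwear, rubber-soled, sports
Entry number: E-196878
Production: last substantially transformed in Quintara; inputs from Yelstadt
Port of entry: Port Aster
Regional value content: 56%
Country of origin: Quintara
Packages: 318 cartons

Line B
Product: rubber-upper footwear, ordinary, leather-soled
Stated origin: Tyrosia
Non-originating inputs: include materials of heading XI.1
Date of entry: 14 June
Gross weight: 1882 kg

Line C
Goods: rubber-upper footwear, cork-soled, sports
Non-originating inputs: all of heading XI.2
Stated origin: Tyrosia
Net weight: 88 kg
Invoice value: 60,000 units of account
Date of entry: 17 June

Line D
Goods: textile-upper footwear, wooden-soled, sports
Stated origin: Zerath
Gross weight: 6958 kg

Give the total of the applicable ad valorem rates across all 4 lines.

Line A: textile-upper → XI.2; rubber-soled → XI.2.1; sports → XI.2.1.1. Scheduled 24%. Quintara agreement on XI.2: not wholly obtained; Quintara agreement on XI.1.2.2: XI.2.1.1 not covered. → 24%.
Line B: rubber-upper → XI.1; leather-soled → XI.1.1; ordinary → XI.1.1.2. Scheduled 3%. Tyrosia agreement on XI.1.1: CTH not met. → 3%.
Line C: rubber-upper → XI.1; cork-soled → XI.1.2; sports → XI.1.2.1. Scheduled 26%. Tyrosia agreement on XI.1.1: XI.1.2.1 not covered. → 26%.
Line D: textile-upper → XI.2; wooden-soled → XI.2.2; sports → XI.2.2.2. Scheduled 23%. No special measure applies. → 23%.
Sum: 24% + 3% + 26% + 23% = 76%.

76%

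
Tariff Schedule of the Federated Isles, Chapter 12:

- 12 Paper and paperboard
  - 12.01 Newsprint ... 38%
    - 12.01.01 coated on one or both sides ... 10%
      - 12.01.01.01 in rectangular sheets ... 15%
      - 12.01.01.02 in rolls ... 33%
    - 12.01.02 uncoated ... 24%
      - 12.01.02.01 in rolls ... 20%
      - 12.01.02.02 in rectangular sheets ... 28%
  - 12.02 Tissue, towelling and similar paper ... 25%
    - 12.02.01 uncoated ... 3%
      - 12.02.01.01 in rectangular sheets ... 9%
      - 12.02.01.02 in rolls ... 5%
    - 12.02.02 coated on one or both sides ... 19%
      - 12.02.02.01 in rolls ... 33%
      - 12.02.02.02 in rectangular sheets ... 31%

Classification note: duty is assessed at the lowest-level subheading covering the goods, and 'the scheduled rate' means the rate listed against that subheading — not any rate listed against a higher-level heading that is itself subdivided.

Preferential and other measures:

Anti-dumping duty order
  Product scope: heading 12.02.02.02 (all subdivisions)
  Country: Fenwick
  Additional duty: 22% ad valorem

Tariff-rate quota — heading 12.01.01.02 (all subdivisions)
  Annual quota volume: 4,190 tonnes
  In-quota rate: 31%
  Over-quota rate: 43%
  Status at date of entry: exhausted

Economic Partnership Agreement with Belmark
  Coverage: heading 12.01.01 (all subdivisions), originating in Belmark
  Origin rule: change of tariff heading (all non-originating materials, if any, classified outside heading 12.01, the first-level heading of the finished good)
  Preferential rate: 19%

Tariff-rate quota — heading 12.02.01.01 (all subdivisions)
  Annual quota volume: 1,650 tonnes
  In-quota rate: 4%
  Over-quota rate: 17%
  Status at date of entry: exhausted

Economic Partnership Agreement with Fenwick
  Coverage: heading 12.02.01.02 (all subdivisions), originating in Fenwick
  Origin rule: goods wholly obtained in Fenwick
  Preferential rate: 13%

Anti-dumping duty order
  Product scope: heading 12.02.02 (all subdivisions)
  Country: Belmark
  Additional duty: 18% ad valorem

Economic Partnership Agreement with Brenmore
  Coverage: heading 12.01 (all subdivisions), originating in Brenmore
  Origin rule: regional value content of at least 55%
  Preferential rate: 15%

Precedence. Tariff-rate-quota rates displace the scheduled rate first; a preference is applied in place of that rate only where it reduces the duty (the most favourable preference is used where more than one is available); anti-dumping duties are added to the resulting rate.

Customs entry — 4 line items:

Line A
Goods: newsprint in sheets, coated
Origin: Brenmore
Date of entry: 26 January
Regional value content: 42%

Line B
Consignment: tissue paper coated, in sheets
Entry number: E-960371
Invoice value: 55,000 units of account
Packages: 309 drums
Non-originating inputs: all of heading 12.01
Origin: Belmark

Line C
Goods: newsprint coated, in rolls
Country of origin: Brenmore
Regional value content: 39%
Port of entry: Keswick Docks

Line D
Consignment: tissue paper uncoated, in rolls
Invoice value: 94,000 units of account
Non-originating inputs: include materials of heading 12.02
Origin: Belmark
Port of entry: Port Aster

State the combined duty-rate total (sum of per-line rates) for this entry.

Line A: newsprint → 12.01; coated → 12.01.01; in sheets → 12.01.01.01. Scheduled 15%. Brenmore agreement on 12.01: RVC < 55%. → 15%.
Line B: tissue paper → 12.02; coated → 12.02.02; in sheets → 12.02.02.02. Scheduled 31%. Belmark agreement on 12.01.01: 12.02.02.02 not covered; anti-dumping (Belmark, 12.02.02): +18%; total 31% + 18% = 49%. → 49%.
Line C: newsprint → 12.01; coated → 12.01.01; in rolls → 12.01.01.02. Scheduled 33%. quota on 12.01.01.02 exhausted → over-quota 43%; Brenmore agreement on 12.01: RVC < 55%. → 43%.
Line D: tissue paper → 12.02; uncoated → 12.02.01; in rolls → 12.02.01.02. Scheduled 5%. Belmark agreement on 12.01.01: 12.02.01.02 not covered. → 5%.
Sum: 15% + 49% + 43% + 5% = 112%.

112%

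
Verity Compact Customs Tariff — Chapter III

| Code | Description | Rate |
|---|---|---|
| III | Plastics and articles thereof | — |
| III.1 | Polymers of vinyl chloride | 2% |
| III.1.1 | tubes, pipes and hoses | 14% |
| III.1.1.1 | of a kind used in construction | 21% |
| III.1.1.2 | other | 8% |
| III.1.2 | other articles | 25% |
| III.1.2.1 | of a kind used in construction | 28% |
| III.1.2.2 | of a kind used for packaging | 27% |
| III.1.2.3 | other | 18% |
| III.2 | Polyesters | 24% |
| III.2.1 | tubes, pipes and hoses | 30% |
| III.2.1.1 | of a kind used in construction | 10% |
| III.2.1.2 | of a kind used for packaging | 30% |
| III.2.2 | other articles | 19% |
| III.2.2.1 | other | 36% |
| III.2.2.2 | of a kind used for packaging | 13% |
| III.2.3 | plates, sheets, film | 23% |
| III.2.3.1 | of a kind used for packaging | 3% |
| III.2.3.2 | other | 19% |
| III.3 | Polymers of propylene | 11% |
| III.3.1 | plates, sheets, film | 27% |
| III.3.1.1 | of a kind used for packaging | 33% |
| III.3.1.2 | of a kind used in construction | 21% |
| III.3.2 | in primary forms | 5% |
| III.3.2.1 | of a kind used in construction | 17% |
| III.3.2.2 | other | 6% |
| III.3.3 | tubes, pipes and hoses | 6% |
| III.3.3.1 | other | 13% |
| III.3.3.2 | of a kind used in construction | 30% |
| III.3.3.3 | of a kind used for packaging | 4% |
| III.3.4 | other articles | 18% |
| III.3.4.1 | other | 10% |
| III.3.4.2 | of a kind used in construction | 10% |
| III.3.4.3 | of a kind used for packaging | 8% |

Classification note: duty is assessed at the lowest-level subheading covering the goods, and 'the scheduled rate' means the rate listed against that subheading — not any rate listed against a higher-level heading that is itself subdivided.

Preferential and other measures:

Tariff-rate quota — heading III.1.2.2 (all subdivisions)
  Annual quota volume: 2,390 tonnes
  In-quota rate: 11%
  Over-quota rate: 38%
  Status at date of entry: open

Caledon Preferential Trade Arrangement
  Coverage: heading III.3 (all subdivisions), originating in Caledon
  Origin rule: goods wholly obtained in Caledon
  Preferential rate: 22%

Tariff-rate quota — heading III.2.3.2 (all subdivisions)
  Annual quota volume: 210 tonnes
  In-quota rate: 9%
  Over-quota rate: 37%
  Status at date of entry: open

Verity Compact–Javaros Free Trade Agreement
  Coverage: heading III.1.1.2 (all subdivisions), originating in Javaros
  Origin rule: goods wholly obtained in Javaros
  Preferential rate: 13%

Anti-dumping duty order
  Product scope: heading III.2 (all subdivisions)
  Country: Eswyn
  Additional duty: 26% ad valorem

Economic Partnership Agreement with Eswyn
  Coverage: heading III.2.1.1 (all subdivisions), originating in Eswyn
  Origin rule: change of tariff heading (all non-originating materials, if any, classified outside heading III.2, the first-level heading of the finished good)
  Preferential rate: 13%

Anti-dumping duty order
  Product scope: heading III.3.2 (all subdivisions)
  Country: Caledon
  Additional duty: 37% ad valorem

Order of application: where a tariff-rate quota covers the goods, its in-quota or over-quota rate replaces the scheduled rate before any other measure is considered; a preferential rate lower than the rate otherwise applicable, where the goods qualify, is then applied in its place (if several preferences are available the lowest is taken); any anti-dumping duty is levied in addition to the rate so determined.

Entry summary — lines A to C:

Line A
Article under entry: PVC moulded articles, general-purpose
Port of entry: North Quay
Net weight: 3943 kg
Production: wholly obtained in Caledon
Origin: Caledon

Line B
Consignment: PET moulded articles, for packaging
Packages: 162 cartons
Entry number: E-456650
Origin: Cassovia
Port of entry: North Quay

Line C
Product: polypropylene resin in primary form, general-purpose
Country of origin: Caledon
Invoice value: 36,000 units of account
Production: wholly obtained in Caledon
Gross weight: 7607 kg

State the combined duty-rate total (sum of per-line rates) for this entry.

Line A: PVC → III.1; moulded articles → III.1.2; general-purpose → III.1.2.3. Scheduled 18%. Caledon agreement on III.3: III.1.2.3 not covered. → 18%.
Line B: PET → III.2; moulded articles → III.2.2; for packaging → III.2.2.2. Scheduled 13%. No special measure applies. → 13%.
Line C: polypropylene → III.3; resin in primary form → III.3.2; general-purpose → III.3.2.2. Scheduled 6%. Caledon agreement on III.3: wholly obtained → 22% available; preference 22% not lower than 6% → no reduction; anti-dumping (Caledon, III.3.2): +37%; total 6% + 37% = 43%. → 43%.
Sum: 18% + 13% + 43% = 74%.

74%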